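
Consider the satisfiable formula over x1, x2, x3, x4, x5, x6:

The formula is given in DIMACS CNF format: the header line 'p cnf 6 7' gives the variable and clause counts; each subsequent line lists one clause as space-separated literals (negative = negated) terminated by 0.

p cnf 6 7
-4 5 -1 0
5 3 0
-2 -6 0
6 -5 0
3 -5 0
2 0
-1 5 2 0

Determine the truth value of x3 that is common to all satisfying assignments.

Suppose x3 = False.
(x5) alone gives x5 = True.
Now (¬x5) is unsatisfied and unit — conflict.
So every satisfying assignment has x3 = True.

True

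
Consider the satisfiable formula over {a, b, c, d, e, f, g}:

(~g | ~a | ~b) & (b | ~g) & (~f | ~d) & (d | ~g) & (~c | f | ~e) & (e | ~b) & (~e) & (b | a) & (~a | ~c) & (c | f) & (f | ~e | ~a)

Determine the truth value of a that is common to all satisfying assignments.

Suppose a = 0.
(~e) alone gives e = 0.
(~b) alone gives b = 0.
That conflicts with the unit clause (b).
So every satisfying assignment has a = True.

True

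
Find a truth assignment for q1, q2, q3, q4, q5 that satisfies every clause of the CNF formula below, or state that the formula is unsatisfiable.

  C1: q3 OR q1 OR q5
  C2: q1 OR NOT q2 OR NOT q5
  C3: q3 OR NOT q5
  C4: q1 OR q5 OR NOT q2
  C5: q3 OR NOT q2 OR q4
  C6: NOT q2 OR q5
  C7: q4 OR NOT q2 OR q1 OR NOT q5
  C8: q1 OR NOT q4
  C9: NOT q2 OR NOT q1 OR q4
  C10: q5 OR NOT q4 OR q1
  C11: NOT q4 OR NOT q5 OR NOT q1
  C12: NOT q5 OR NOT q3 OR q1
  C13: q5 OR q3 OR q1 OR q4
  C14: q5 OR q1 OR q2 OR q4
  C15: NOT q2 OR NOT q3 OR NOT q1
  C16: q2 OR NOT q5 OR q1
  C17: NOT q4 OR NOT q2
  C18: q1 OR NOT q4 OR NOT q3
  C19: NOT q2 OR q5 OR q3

Suppose q3 = false.
(NOT q5) alone gives q5 = false.
(q1) alone gives q1 = true.
(NOT q2) alone gives q2 = false.
All clauses hold; q4 can take either value.

q1: true,  q2: false,  q3: false,  q4: false,  q5: false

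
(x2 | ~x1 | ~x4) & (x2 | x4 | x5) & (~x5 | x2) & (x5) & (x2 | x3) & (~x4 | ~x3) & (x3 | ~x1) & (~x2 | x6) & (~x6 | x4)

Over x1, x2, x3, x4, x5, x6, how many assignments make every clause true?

There are 2^6 = 64 truth assignments over (x1, x2, x3, x4, x5, x6).
Split on x2. With x2 = 1, the clauses containing x2 are satisfied and ~x2 drops from the rest; 1 of the 2^5 = 32 assignments to the other variables satisfy what remains.
With x2 = 0, by the same count on the reduced clause set, 0 assignments work.
Total: 1 + 0 = 1.

1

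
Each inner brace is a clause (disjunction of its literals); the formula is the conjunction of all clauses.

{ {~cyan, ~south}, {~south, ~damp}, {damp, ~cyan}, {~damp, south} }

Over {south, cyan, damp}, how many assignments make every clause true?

2

There are 2^3 = 8 truth assignments over (south, cyan, damp).
Check each against the 4 clauses (columns in the order south, cyan, damp):
  F F F  ✓ satisfies all
  F F T  ✗ fails (~damp | south)
  F T F  ✗ fails (damp | ~cyan)
  F T T  ✗ fails (~damp | south)
  T F F  ✓ satisfies all
  T F T  ✗ fails (~south | ~damp)
  T T F  ✗ fails (~cyan | ~south)
  T T T  ✗ fails (~cyan | ~south)
2 of the 8 rows are models.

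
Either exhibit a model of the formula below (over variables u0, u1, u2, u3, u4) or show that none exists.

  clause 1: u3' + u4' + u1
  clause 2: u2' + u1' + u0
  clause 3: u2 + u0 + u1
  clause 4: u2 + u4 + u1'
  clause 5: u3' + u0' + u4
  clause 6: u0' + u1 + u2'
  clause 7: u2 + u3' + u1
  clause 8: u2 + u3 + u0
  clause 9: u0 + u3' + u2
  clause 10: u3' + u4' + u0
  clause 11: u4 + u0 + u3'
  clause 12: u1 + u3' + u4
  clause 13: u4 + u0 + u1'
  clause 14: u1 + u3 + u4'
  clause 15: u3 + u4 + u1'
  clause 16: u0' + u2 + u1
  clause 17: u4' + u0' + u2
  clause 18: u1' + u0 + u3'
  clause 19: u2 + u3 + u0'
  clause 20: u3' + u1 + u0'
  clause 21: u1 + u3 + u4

u0 ↦ 1; u1 ↦ 1; u2 ↦ 1; u3 ↦ 0; u4 ↦ 1

Case u3 = 0:
Case u2 = 1:
Case u1 = 1:
(u0) alone gives u0 = 1.
(u4) alone gives u4 = 1.
All clauses are satisfied.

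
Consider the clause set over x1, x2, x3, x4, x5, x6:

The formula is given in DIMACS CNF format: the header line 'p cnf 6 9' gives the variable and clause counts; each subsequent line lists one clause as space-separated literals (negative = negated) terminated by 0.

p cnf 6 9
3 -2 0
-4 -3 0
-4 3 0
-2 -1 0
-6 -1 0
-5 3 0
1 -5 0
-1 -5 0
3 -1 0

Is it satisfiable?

Yes

Case x3 = True:
From the singleton clause (¬x4), x4 = False.
Case x2 = True:
From the singleton clause (¬x1), x1 = False.
From the singleton clause (¬x5), x5 = False.
All clauses hold; x6 can take either value.
A satisfying assignment: x1 ↦ False; x2 ↦ True; x3 ↦ True; x4 ↦ False; x5 ↦ False; x6 ↦ True.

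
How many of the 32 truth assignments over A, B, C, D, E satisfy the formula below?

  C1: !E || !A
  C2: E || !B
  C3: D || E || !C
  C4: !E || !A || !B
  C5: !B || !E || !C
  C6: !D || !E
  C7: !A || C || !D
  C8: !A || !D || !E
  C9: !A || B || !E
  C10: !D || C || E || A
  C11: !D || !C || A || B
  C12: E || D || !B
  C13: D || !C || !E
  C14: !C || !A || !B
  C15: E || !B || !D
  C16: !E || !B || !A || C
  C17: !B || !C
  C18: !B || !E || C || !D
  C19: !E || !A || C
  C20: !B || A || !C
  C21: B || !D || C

There are 2^5 = 32 truth assignments over (A, B, C, D, E).
Split on C. With C = true, the clauses containing C are satisfied and !C drops from the rest; 1 of the 2^4 = 16 assignments to the other variables satisfy what remains.
With C = false, by the same count on the reduced clause set, 4 assignments work.
(One model: A=F, B=F, C=F, D=F, E=F.)
Total: 1 + 4 = 5.

5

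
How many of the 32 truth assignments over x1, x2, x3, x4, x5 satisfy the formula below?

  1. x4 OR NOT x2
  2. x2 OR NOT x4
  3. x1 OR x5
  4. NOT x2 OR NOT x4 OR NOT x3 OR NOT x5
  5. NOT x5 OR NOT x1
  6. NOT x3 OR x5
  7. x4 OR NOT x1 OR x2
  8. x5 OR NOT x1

There are 2^5 = 32 truth assignments over (x1, x2, x3, x4, x5).
Split on x3. With x3 = true, the clauses containing x3 are satisfied and NOT x3 drops from the rest; 1 of the 2^4 = 16 assignments to the other variables satisfy what remains.
With x3 = false, by the same count on the reduced clause set, 2 assignments work.
(One model: x1=F, x2=F, x3=F, x4=F, x5=T.)
Total: 1 + 2 = 3.

3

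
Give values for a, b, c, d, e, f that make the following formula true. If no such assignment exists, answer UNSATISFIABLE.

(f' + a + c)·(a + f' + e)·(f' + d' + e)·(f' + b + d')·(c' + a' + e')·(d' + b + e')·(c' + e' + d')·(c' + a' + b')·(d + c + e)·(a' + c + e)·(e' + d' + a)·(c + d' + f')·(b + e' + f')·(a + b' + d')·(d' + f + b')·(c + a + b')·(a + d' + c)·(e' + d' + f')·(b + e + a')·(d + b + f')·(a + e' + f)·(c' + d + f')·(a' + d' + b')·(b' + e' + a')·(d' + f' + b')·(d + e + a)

a: 0,  b: 0,  c: 1,  d: 1,  e: 0,  f: 0

Suppose f = 0.
Suppose d = 1.
Unit clause (b') forces b = 0.
Unit clause (e') forces e = 0.
Unit clause (a') forces a = 0.
Unit clause (c) forces c = 1.
Every clause now holds.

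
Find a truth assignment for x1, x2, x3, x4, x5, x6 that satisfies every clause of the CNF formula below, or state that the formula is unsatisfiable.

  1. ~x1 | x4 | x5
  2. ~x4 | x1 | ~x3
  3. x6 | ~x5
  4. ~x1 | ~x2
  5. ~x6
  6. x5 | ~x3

(~x6) alone gives x6 = 0.
(~x5) alone gives x5 = 0.
(~x3) alone gives x3 = 0.
Suppose x1 = 0.
Every clause is now satisfied; x2, x4 are unconstrained.

x1: 0; x2: 1; x3: 0; x4: 0; x5: 0; x6: 0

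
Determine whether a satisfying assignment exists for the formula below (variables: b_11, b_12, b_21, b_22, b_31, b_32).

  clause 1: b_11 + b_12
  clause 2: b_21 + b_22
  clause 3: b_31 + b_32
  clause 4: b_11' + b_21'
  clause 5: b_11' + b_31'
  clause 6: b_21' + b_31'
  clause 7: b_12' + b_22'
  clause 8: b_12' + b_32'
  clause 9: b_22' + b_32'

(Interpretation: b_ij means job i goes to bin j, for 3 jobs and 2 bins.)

Try b_11 = 1.
(b_21') alone gives b_21 = 0.
(b_22) alone gives b_22 = 1.
(b_31') alone gives b_31 = 0.
(b_32) alone gives b_32 = 1.
Now (b_32') is unsatisfied and unit — conflict.
So b_11 must be the other value — set b_11 = 0.
(b_12) alone gives b_12 = 1.
(b_22') alone gives b_22 = 0.
(b_21) alone gives b_21 = 1.
(b_31') alone gives b_31 = 0.
(b_32) alone gives b_32 = 1.
Now (b_32') is unsatisfied and unit — conflict.
Both values of b_11 lead to a conflict.
No assignment satisfies every clause.

No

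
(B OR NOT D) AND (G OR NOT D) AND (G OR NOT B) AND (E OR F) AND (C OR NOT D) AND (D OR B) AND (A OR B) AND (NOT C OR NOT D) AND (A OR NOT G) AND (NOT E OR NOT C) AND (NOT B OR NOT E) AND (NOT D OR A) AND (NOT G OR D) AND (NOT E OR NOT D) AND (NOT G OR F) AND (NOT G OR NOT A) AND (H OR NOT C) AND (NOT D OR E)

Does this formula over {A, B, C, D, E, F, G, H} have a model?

Case B = true:
Unit clause (G) forces G = true.
Unit clause (A) forces A = true.
That conflicts with the unit clause (NOT A).
That branch fails; take B = false instead.
Unit clause (NOT D) forces D = false.
That conflicts with the unit clause (D).
Either choice for B ends in contradiction.
No assignment satisfies every clause.

No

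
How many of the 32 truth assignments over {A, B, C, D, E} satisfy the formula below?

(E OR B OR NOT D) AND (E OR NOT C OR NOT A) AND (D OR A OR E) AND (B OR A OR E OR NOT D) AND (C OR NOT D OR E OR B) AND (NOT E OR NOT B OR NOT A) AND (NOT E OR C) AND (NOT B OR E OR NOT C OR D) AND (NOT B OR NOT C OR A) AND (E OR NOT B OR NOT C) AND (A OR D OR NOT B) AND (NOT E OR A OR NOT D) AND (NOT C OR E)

There are 2^5 = 32 truth assignments over (A, B, C, D, E).
Split on A. With A = true, the clauses containing A are satisfied and NOT A drops from the rest; 5 of the 2^4 = 16 assignments to the other variables satisfy what remains.
With A = false, by the same count on the reduced clause set, 2 assignments work.
(One model: A=F, B=F, C=T, D=F, E=T.)
Total: 5 + 2 = 7.

7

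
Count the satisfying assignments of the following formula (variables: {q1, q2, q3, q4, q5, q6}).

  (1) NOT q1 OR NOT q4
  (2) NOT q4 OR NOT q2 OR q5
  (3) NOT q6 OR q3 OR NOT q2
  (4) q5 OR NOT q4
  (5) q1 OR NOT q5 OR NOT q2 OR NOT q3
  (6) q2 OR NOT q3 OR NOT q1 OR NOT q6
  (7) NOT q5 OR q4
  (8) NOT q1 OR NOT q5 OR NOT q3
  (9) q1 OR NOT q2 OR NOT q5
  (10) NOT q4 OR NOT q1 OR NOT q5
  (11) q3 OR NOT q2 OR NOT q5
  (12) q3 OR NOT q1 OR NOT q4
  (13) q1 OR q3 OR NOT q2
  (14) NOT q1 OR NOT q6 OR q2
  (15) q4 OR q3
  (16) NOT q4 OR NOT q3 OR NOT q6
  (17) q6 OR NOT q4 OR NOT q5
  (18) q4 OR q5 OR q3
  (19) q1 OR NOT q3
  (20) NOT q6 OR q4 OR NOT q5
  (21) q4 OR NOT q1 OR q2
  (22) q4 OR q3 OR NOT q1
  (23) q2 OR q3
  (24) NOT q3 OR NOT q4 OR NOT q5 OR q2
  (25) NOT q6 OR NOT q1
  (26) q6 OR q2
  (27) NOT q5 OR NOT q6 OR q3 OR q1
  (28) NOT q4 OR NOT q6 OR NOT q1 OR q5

1

There are 2^6 = 64 truth assignments over (q1, q2, q3, q4, q5, q6).
Split on q4. With q4 = true, the clauses containing q4 are satisfied and NOT q4 drops from the rest; 0 of the 2^5 = 32 assignments to the other variables satisfy what remains.
With q4 = false, by the same count on the reduced clause set, 1 assignment works.
Total: 0 + 1 = 1.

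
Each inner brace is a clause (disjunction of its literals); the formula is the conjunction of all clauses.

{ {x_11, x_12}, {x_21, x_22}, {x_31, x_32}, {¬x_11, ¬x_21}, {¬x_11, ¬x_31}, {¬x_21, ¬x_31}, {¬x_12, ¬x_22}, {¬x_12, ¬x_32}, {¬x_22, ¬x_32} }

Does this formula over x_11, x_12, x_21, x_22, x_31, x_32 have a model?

No, unsatisfiable

Case x_11 = True:
From the singleton clause (¬x_21), x_21 = False.
From the singleton clause (x_22), x_22 = True.
From the singleton clause (¬x_31), x_31 = False.
From the singleton clause (x_32), x_32 = True.
But (¬x_32) is also a unit clause — contradiction.
Backtrack on x_11: now try x_11 = False.
From the singleton clause (x_12), x_12 = True.
From the singleton clause (¬x_22), x_22 = False.
From the singleton clause (x_21), x_21 = True.
From the singleton clause (¬x_31), x_31 = False.
From the singleton clause (x_32), x_32 = True.
But (¬x_32) is also a unit clause — contradiction.
Either choice for x_11 ends in contradiction.
No assignment satisfies every clause.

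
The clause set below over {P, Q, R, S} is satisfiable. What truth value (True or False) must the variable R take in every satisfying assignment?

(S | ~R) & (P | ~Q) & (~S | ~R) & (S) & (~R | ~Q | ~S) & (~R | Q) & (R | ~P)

Suppose R = 1.
Unit clause (S) forces S = 1.
Now (~S) is unsatisfied and unit — conflict.
So every satisfying assignment has R = False.

False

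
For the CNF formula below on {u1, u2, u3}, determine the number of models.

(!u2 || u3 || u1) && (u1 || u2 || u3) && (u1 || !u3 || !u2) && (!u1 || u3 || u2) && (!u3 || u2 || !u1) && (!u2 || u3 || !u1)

2

There are 2^3 = 8 truth assignments over (u1, u2, u3).
Check each against the 6 clauses (columns in the order u1, u2, u3):
  F F F  ✗ fails (u1 || u2 || u3)
  F F T  ✓ satisfies all
  F T F  ✗ fails (!u2 || u3 || u1)
  F T T  ✗ fails (u1 || !u3 || !u2)
  T F F  ✗ fails (!u1 || u3 || u2)
  T F T  ✗ fails (!u3 || u2 || !u1)
  T T F  ✗ fails (!u2 || u3 || !u1)
  T T T  ✓ satisfies all
2 of the 8 rows are models.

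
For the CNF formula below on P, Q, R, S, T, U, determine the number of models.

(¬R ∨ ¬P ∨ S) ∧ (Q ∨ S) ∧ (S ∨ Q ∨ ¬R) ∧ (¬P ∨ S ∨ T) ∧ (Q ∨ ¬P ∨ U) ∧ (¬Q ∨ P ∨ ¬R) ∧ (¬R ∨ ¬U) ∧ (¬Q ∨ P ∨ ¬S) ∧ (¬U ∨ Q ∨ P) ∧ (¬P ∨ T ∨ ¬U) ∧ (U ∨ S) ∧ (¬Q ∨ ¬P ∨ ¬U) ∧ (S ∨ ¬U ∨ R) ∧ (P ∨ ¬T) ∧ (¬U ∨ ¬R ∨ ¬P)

There are 2^6 = 64 truth assignments over (P, Q, R, S, T, U).
Split on Q. With Q = True, the clauses containing Q are satisfied and ¬Q drops from the rest; 4 of the 2^5 = 32 assignments to the other variables satisfy what remains.
With Q = False, by the same count on the reduced clause set, 3 assignments work.
(One model: P=F, Q=F, R=F, S=T, T=F, U=F.)
Total: 4 + 3 = 7.

7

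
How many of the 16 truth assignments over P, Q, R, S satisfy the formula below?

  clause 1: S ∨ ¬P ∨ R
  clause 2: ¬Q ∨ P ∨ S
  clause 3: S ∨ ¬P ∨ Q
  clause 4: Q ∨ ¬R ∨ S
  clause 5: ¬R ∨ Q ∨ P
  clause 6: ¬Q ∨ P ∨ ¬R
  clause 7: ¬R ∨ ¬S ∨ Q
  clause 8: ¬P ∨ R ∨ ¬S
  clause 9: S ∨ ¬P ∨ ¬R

4

There are 2^4 = 16 truth assignments over (P, Q, R, S).
Check each against the 9 clauses (columns in the order P, Q, R, S):
  F F F F  ✓ satisfies all
  F F F T  ✓ satisfies all
  F F T F  ✗ fails (Q ∨ ¬R ∨ S)
  F F T T  ✗ fails (¬R ∨ Q ∨ P)
  F T F F  ✗ fails (¬Q ∨ P ∨ S)
  F T F T  ✓ satisfies all
  F T T F  ✗ fails (¬Q ∨ P ∨ S)
  F T T T  ✗ fails (¬Q ∨ P ∨ ¬R)
  T F F F  ✗ fails (S ∨ ¬P ∨ R)
  T F F T  ✗ fails (¬P ∨ R ∨ ¬S)
  T F T F  ✗ fails (S ∨ ¬P ∨ Q)
  T F T T  ✗ fails (¬R ∨ ¬S ∨ Q)
  T T F F  ✗ fails (S ∨ ¬P ∨ R)
  T T F T  ✗ fails (¬P ∨ R ∨ ¬S)
  T T T F  ✗ fails (S ∨ ¬P ∨ ¬R)
  T T T T  ✓ satisfies all
4 of the 16 rows are models.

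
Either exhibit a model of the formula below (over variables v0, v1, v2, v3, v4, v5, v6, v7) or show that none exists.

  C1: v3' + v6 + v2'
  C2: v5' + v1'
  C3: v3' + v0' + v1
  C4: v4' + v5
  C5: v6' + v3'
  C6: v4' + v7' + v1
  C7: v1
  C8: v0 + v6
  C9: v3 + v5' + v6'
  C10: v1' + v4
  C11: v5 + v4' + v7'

From the singleton clause (v1), v1 = 1.
From the singleton clause (v5'), v5 = 0.
From the singleton clause (v4'), v4 = 0.
Now (v4) is unsatisfied and unit — conflict.

UNSATISFIABLE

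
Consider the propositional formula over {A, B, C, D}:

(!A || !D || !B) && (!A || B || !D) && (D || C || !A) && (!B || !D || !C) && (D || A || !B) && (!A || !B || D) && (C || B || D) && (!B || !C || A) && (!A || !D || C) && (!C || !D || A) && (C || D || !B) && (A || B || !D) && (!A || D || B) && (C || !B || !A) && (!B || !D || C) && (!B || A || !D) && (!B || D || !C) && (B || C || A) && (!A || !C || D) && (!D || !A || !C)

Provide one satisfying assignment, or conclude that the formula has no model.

A ↦ false; B ↦ false; C ↦ true; D ↦ false

Branch on A: set A = false.
Branch on D: set D = false.
The clause (!B) is unit, so B = false.
The clause (C) is unit, so C = true.
This assignment satisfies each clause.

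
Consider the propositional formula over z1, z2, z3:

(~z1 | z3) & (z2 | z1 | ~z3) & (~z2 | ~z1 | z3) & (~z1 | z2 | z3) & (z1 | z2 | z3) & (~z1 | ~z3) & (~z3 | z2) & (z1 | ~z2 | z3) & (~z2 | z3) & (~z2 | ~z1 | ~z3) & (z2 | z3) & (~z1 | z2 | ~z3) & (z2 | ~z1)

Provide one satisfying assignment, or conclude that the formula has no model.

Branch on z1: set z1 = 0.
Branch on z2: set z2 = 1.
From the singleton clause (z3), z3 = 1.
All clauses are satisfied.

z1: 0, z2: 1, z3: 1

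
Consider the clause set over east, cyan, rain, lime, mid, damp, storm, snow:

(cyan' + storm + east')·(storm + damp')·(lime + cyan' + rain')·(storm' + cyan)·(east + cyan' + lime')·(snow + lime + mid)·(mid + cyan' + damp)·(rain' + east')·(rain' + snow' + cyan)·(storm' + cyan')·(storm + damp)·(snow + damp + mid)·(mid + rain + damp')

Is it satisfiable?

Unsatisfiable

Try storm = 1.
(cyan) alone gives cyan = 1.
That conflicts with the unit clause (cyan').
That branch fails; take storm = 0 instead.
(damp') alone gives damp = 0.
That conflicts with the unit clause (damp).
Either choice for storm ends in contradiction.
No assignment satisfies every clause.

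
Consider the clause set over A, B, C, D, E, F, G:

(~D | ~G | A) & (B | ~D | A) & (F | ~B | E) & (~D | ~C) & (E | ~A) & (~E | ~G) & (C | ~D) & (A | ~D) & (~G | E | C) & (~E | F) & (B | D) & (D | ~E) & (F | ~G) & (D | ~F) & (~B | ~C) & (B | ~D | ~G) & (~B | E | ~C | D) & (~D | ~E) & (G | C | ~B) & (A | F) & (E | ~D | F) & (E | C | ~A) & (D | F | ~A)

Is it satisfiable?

No, unsatisfiable

Try D = 0.
The clause (B) is unit, so B = 1.
The clause (~E) is unit, so E = 0.
The clause (F) is unit, so F = 1.
Now (~F) is unsatisfied and unit — conflict.
Backtrack on D: now try D = 1.
The clause (~C) is unit, so C = 0.
Now (C) is unsatisfied and unit — conflict.
Neither D = 1 nor D = 0 works.
No assignment satisfies every clause.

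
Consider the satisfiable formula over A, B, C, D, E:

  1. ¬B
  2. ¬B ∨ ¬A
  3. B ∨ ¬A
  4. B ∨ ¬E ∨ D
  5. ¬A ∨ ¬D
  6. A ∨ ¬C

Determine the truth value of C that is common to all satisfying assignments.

Suppose C = True.
Unit clause (¬B) forces B = False.
Unit clause (¬A) forces A = False.
That conflicts with the unit clause (A).
So every satisfying assignment has C = False.

False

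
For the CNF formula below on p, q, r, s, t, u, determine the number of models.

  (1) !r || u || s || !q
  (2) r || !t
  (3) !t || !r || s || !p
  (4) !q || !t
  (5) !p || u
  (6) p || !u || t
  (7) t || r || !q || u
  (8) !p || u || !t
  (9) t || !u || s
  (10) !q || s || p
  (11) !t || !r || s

12

There are 2^6 = 64 truth assignments over (p, q, r, s, t, u).
Split on r. With r = true, the clauses containing r are satisfied and !r drops from the rest; 8 of the 2^5 = 32 assignments to the other variables satisfy what remains.
With r = false, by the same count on the reduced clause set, 4 assignments work.
Total: 8 + 4 = 12.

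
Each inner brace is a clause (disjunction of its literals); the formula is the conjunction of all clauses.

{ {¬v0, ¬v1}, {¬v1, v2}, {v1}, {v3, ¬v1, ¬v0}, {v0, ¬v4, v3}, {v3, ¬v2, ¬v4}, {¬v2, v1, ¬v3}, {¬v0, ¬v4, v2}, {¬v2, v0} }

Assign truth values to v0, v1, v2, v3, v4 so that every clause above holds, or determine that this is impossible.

UNSATISFIABLE

(v1) alone gives v1 = True.
(¬v0) alone gives v0 = False.
(v2) alone gives v2 = True.
But (¬v2) is also a unit clause — contradiction.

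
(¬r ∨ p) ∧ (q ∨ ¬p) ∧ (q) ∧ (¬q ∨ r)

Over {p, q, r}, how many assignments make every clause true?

There are 2^3 = 8 truth assignments over (p, q, r).
Split on q. With q = True, the clauses containing q are satisfied and ¬q drops from the rest; 1 of the 2^2 = 4 assignments to the other variables satisfy what remains.
With q = False, by the same count on the reduced clause set, 0 assignments work.
(One model: p=T, q=T, r=T.)
Total: 1 + 0 = 1.

1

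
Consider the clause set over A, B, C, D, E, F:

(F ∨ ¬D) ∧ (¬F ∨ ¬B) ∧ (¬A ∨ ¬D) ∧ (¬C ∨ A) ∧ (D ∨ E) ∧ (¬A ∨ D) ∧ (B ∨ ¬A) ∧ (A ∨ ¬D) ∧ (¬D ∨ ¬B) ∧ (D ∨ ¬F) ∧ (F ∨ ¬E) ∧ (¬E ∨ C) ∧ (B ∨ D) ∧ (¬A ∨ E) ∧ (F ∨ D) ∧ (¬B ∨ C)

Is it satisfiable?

Branch on F: set F = True.
(¬B) alone gives B = False.
(¬A) alone gives A = False.
(¬C) alone gives C = False.
(¬D) alone gives D = False.
Now (D) is unsatisfied and unit — conflict.
Undo F and try F = False.
(¬D) alone gives D = False.
Now (D) is unsatisfied and unit — conflict.
Either choice for F ends in contradiction.
No assignment satisfies every clause.

Unsatisfiable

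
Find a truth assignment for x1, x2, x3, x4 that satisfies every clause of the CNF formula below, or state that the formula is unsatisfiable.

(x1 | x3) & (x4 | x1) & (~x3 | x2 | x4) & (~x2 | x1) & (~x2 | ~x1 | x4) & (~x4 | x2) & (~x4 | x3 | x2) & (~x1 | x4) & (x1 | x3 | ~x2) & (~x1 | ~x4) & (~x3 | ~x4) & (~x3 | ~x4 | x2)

UNSATISFIABLE

Suppose x1 = 1.
The clause (x4) is unit, so x4 = 1.
But (~x4) is also a unit clause — contradiction.
That branch fails; take x1 = 0 instead.
The clause (x3) is unit, so x3 = 1.
The clause (x4) is unit, so x4 = 1.
But (~x4) is also a unit clause — contradiction.
Either choice for x1 ends in contradiction.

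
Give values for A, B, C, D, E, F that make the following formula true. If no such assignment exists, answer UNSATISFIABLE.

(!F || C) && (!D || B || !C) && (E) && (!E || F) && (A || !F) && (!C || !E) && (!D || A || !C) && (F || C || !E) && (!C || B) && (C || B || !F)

UNSATISFIABLE

From the singleton clause (E), E = true.
From the singleton clause (F), F = true.
From the singleton clause (C), C = true.
Now (!C) is unsatisfied and unit — conflict.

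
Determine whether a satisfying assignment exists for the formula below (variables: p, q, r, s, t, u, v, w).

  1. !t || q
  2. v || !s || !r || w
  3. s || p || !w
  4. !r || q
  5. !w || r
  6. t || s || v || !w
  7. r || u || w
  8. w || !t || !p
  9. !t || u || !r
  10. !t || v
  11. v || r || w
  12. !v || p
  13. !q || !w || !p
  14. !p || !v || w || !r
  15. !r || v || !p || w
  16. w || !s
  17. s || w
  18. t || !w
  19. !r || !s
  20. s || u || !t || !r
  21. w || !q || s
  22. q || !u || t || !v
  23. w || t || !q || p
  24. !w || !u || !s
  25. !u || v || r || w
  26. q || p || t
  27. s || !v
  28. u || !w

Branch on t: set t = false.
(!w) alone gives w = false.
(!s) alone gives s = false.
But (s) is also a unit clause — contradiction.
Backtrack on t: now try t = true.
(q) alone gives q = true.
(v) alone gives v = true.
(p) alone gives p = true.
(w) alone gives w = true.
But (!w) is also a unit clause — contradiction.
Both values of t lead to a conflict.
No assignment satisfies every clause.

Unsatisfiable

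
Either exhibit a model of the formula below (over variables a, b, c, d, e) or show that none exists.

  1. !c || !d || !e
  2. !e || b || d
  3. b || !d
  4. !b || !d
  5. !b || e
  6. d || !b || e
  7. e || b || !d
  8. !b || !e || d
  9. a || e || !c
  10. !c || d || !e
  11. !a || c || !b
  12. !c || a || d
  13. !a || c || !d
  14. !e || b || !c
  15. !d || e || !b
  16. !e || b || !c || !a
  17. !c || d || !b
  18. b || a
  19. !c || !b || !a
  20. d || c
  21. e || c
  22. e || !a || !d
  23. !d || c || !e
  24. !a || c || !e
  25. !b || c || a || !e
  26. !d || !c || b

Branch on b: set b = false.
Unit clause (!d) forces d = false.
Unit clause (!e) forces e = false.
Unit clause (a) forces a = true.
Unit clause (c) forces c = true.
This assignment satisfies each clause.

a ↦ true; b ↦ false; c ↦ true; d ↦ false; e ↦ false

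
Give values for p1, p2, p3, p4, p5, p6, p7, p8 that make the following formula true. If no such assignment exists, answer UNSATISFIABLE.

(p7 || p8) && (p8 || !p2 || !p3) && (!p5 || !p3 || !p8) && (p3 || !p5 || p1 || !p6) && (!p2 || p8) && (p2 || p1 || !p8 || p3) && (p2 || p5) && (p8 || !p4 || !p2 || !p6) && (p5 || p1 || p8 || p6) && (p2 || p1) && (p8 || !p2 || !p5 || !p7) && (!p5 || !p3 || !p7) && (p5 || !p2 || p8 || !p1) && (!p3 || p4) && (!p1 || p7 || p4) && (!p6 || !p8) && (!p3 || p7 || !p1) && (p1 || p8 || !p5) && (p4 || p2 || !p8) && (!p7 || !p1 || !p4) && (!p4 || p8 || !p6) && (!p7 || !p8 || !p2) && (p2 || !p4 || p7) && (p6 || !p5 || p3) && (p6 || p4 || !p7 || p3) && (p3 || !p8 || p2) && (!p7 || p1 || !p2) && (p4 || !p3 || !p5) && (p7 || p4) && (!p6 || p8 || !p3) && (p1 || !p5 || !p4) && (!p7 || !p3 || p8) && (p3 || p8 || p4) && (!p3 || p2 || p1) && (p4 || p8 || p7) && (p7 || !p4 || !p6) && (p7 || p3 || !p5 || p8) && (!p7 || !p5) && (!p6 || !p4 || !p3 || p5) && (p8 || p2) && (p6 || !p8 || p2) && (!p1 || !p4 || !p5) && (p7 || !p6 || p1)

p1=false, p2=true, p3=false, p4=true, p5=false, p6=false, p7=false, p8=true

Case p7 = false:
The clause (p8) is unit, so p8 = true.
The clause (!p6) is unit, so p6 = false.
The clause (p4) is unit, so p4 = true.
The clause (p2) is unit, so p2 = true.
Case p5 = false:
Case p3 = false:
Every clause is now satisfied; p1 is unconstrained.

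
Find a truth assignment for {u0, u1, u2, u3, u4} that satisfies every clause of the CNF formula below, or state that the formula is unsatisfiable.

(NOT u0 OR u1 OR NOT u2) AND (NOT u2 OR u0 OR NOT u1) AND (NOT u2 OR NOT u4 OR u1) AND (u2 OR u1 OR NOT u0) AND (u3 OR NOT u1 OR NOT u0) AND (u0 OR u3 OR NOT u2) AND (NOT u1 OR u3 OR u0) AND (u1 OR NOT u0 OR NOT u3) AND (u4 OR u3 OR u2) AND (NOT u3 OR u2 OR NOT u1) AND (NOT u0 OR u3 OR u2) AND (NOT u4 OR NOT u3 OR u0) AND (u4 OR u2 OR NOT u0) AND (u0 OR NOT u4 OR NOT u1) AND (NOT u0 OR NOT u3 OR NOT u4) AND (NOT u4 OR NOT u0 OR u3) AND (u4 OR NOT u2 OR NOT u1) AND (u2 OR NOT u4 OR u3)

Try u0 = false.
Try u2 = false.
Try u1 = false.
Try u4 = false.
From the singleton clause (u3), u3 = true.
Every clause now holds.

u0=false; u1=false; u2=false; u3=true; u4=false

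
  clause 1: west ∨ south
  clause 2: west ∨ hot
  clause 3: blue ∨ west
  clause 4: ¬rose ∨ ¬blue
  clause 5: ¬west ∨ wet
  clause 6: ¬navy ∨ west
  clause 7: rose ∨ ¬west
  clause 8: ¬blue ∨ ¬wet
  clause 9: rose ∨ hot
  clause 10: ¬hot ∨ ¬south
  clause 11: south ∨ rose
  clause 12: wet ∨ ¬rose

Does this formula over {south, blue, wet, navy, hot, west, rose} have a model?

Branch on west: set west = True.
From the singleton clause (wet), wet = True.
From the singleton clause (rose), rose = True.
From the singleton clause (¬blue), blue = False.
Branch on hot: set hot = False.
No clause remains; south, navy are free.
A satisfying assignment: south=False, blue=False, wet=True, navy=False, hot=False, west=True, rose=True.

Yes, satisfiable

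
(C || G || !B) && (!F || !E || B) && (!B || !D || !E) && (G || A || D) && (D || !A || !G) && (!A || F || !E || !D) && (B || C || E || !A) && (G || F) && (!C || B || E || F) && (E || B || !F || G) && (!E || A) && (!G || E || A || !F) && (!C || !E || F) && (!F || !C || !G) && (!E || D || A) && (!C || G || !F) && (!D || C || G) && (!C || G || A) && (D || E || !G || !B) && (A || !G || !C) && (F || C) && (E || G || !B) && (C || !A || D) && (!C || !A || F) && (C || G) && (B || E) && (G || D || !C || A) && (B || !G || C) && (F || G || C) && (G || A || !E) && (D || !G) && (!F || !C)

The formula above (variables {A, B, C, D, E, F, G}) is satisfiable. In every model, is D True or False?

True

Suppose D = false.
(!G) alone gives G = false.
(A) alone gives A = true.
(F) alone gives F = true.
(!C) alone gives C = false.
But (C) is also a unit clause — contradiction.
So every satisfying assignment has D = True.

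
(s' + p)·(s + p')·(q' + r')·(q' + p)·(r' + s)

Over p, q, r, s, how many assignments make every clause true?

There are 2^4 = 16 truth assignments over (p, q, r, s).
Check each against the 5 clauses (columns in the order p, q, r, s):
  F F F F  ✓ satisfies all
  F F F T  ✗ fails (s' + p)
  F F T F  ✗ fails (r' + s)
  F F T T  ✗ fails (s' + p)
  F T F F  ✗ fails (q' + p)
  F T F T  ✗ fails (s' + p)
  F T T F  ✗ fails (q' + r')
  F T T T  ✗ fails (s' + p)
  T F F F  ✗ fails (s + p')
  T F F T  ✓ satisfies all
  T F T F  ✗ fails (s + p')
  T F T T  ✓ satisfies all
  T T F F  ✗ fails (s + p')
  T T F T  ✓ satisfies all
  T T T F  ✗ fails (s + p')
  T T T T  ✗ fails (q' + r')
4 of the 16 rows are models.

4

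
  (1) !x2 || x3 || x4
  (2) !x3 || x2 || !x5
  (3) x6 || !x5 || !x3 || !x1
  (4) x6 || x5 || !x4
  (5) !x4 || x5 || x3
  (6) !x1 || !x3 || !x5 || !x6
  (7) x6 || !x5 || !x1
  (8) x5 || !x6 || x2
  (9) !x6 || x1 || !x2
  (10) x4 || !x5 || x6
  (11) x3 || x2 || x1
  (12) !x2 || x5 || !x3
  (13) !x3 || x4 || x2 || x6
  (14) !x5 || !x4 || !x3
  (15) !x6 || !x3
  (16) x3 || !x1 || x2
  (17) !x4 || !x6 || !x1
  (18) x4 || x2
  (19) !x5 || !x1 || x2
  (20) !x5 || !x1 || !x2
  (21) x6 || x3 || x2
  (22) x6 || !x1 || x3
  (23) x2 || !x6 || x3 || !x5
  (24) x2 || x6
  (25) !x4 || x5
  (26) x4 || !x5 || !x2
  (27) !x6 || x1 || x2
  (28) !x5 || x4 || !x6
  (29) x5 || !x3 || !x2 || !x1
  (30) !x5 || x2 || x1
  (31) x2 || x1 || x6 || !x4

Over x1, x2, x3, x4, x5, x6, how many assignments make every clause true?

There are 2^6 = 64 truth assignments over (x1, x2, x3, x4, x5, x6).
Split on x3. With x3 = true, the clauses containing x3 are satisfied and !x3 drops from the rest; 0 of the 2^5 = 32 assignments to the other variables satisfy what remains.
With x3 = false, by the same count on the reduced clause set, 1 assignment works.
Total: 0 + 1 = 1.

1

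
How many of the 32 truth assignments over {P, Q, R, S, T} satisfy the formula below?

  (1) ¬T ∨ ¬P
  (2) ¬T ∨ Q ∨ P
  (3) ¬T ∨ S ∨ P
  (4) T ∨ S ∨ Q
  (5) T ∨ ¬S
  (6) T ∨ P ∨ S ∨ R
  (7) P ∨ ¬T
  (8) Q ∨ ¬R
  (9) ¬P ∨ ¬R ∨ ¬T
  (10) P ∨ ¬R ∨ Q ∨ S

There are 2^5 = 32 truth assignments over (P, Q, R, S, T).
Split on Q. With Q = True, the clauses containing Q are satisfied and ¬Q drops from the rest; 3 of the 2^4 = 16 assignments to the other variables satisfy what remains.
With Q = False, by the same count on the reduced clause set, 0 assignments work.
Total: 3 + 0 = 3.

3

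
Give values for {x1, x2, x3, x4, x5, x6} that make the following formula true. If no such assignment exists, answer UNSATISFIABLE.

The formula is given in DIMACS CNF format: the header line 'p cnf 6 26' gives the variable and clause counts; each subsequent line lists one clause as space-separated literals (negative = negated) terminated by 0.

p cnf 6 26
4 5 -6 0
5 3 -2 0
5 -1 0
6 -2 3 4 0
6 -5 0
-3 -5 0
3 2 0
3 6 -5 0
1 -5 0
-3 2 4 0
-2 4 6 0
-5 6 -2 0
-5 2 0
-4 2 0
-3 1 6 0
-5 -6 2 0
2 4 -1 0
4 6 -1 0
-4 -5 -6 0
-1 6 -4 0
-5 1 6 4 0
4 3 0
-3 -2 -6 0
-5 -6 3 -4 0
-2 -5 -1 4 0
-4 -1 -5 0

UNSATISFIABLE

Try x5 = True.
(x6) alone gives x6 = True.
(¬x3) alone gives x3 = False.
(x2) alone gives x2 = True.
(x1) alone gives x1 = True.
(¬x4) alone gives x4 = False.
Now (x4) is unsatisfied and unit — conflict.
Backtrack on x5: now try x5 = False.
(¬x1) alone gives x1 = False.
Try x4 = True.
(x2) alone gives x2 = True.
(x3) alone gives x3 = True.
(x6) alone gives x6 = True.
Now (¬x6) is unsatisfied and unit — conflict.
Backtrack on x4: now try x4 = False.
(¬x6) alone gives x6 = False.
(¬x2) alone gives x2 = False.
(x3) alone gives x3 = True.
Now (¬x3) is unsatisfied and unit — conflict.
Either choice for x4 ends in contradiction.
Either choice for x5 ends in contradiction.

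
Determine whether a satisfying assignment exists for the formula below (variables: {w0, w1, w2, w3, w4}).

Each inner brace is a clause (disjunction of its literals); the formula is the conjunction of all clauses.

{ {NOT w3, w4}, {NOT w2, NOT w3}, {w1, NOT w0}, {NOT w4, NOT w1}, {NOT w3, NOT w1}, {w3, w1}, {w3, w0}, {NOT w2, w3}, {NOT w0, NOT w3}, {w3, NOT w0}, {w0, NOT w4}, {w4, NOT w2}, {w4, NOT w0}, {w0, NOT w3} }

Suppose w3 = false.
(w1) alone gives w1 = true.
(NOT w4) alone gives w4 = false.
(w0) alone gives w0 = true.
Now (NOT w0) is unsatisfied and unit — conflict.
Undo w3 and try w3 = true.
(w4) alone gives w4 = true.
(NOT w2) alone gives w2 = false.
(NOT w1) alone gives w1 = false.
(NOT w0) alone gives w0 = false.
Now (w0) is unsatisfied and unit — conflict.
Either choice for w3 ends in contradiction.
No assignment satisfies every clause.

Unsatisfiable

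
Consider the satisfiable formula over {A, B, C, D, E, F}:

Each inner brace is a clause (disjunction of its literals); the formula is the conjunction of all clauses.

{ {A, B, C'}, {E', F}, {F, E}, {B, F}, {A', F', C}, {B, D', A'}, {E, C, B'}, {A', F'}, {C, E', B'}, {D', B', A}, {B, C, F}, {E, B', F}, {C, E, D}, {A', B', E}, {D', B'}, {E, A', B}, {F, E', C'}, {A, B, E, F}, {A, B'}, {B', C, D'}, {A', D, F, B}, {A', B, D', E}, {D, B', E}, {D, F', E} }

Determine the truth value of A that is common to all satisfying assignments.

False

Suppose A = 1.
The clause (F') is unit, so F = 0.
The clause (E') is unit, so E = 0.
Now (E) is unsatisfied and unit — conflict.
So every satisfying assignment has A = False.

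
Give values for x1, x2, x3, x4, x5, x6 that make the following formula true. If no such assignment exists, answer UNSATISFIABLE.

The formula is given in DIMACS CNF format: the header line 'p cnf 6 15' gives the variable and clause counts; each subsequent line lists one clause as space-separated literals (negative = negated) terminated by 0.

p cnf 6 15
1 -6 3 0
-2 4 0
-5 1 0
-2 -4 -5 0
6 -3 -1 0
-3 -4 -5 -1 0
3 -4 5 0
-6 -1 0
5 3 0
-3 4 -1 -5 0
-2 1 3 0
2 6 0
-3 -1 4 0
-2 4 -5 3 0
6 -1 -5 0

Try x2 = True.
Unit clause (x4) forces x4 = True.
Unit clause (¬x5) forces x5 = False.
Unit clause (x3) forces x3 = True.
Try x6 = True.
Unit clause (¬x1) forces x1 = False.
All clauses are satisfied.

x1 ↦ False; x2 ↦ True; x3 ↦ True; x4 ↦ True; x5 ↦ False; x6 ↦ True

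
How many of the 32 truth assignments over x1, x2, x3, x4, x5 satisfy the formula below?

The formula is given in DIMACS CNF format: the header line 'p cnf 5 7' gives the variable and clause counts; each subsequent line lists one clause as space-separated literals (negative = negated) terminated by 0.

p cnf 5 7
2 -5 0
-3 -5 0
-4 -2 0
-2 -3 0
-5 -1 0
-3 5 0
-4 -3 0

There are 2^5 = 32 truth assignments over (x1, x2, x3, x4, x5).
Split on x4. With x4 = True, the clauses containing x4 are satisfied and ¬x4 drops from the rest; 2 of the 2^4 = 16 assignments to the other variables satisfy what remains.
With x4 = False, by the same count on the reduced clause set, 5 assignments work.
(One model: x1=F, x2=F, x3=F, x4=F, x5=F.)
Total: 2 + 5 = 7.

7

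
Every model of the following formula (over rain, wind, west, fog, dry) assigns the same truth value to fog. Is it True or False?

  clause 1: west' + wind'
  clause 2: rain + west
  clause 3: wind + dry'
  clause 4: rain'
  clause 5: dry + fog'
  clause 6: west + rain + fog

Suppose fog = 1.
From the singleton clause (rain'), rain = 0.
From the singleton clause (west), west = 1.
From the singleton clause (wind'), wind = 0.
From the singleton clause (dry'), dry = 0.
But (dry) is also a unit clause — contradiction.
So every satisfying assignment has fog = False.

False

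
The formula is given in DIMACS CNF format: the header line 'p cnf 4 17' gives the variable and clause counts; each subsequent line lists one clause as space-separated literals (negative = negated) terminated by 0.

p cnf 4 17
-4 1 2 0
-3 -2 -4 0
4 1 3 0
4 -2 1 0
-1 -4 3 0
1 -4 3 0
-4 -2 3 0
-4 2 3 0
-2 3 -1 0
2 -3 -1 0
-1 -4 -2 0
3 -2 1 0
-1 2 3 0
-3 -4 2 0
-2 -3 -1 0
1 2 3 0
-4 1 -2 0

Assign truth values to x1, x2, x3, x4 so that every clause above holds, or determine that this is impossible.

Suppose x4 = False.
Suppose x1 = False.
From the singleton clause (x3), x3 = True.
From the singleton clause (¬x2), x2 = False.
All clauses are satisfied.

x1=False,  x2=False,  x3=True,  x4=False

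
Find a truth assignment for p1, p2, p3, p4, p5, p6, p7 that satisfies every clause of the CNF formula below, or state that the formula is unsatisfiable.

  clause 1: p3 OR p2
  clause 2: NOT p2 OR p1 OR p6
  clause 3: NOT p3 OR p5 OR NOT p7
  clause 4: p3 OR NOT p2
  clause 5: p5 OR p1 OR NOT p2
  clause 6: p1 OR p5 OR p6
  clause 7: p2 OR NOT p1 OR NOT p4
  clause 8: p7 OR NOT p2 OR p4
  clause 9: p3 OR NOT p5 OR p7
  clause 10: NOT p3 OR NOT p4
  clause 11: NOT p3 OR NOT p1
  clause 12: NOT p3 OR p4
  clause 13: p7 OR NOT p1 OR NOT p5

UNSATISFIABLE

Try p3 = true.
Unit clause (NOT p4) forces p4 = false.
But (p4) is also a unit clause — contradiction.
So p3 must be the other value — set p3 = false.
Unit clause (p2) forces p2 = true.
But (NOT p2) is also a unit clause — contradiction.
Both values of p3 lead to a conflict.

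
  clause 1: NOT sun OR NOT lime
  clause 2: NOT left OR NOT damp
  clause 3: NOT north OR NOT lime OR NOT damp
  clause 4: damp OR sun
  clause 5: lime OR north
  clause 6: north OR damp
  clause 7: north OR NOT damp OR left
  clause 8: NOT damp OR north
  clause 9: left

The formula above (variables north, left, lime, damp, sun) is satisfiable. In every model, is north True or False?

True

Suppose north = false.
From the singleton clause (lime), lime = true.
From the singleton clause (NOT sun), sun = false.
From the singleton clause (damp), damp = true.
That conflicts with the unit clause (NOT damp).
So every satisfying assignment has north = True.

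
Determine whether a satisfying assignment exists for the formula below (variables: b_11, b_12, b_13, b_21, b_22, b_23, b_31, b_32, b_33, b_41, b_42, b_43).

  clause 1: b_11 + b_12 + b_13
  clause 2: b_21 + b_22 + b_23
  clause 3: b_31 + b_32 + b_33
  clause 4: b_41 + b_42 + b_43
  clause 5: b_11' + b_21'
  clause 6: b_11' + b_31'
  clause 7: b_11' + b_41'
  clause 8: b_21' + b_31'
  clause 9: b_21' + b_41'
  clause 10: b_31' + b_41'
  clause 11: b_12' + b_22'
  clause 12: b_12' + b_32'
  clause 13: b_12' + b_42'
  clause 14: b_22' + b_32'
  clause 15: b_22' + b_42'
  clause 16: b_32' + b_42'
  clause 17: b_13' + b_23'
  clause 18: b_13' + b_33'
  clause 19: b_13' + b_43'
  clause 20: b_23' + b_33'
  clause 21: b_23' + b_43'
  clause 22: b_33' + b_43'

No

Branch on b_11: set b_11 = 0.
Branch on b_12: set b_12 = 1.
(b_22') alone gives b_22 = 0.
(b_32') alone gives b_32 = 0.
(b_42') alone gives b_42 = 0.
Branch on b_21: set b_21 = 1.
(b_31') alone gives b_31 = 0.
(b_33) alone gives b_33 = 1.
(b_41') alone gives b_41 = 0.
(b_43) alone gives b_43 = 1.
Now (b_43') is unsatisfied and unit — conflict.
Backtrack on b_21: now try b_21 = 0.
(b_23) alone gives b_23 = 1.
(b_13') alone gives b_13 = 0.
(b_33') alone gives b_33 = 0.
(b_31) alone gives b_31 = 1.
(b_41') alone gives b_41 = 0.
(b_43) alone gives b_43 = 1.
Now (b_43') is unsatisfied and unit — conflict.
Neither b_21 = 1 nor b_21 = 0 works.
Backtrack on b_12: now try b_12 = 0.
(b_13) alone gives b_13 = 1.
(b_23') alone gives b_23 = 0.
(b_33') alone gives b_33 = 0.
(b_43') alone gives b_43 = 0.
Branch on b_21: set b_21 = 1.
(b_31') alone gives b_31 = 0.
(b_32) alone gives b_32 = 1.
(b_41') alone gives b_41 = 0.
(b_42) alone gives b_42 = 1.
Now (b_42') is unsatisfied and unit — conflict.
Backtrack on b_21: now try b_21 = 0.
(b_22) alone gives b_22 = 1.
(b_32') alone gives b_32 = 0.
(b_31) alone gives b_31 = 1.
(b_41') alone gives b_41 = 0.
(b_42) alone gives b_42 = 1.
Now (b_42') is unsatisfied and unit — conflict.
Neither b_21 = 1 nor b_21 = 0 works.
Neither b_12 = 1 nor b_12 = 0 works.
Backtrack on b_11: now try b_11 = 1.
(b_21') alone gives b_21 = 0.
(b_31') alone gives b_31 = 0.
(b_41') alone gives b_41 = 0.
Branch on b_22: set b_22 = 1.
(b_12') alone gives b_12 = 0.
(b_32') alone gives b_32 = 0.
(b_33) alone gives b_33 = 1.
(b_42') alone gives b_42 = 0.
(b_43) alone gives b_43 = 1.
Now (b_43') is unsatisfied and unit — conflict.
Backtrack on b_22: now try b_22 = 0.
(b_23) alone gives b_23 = 1.
(b_13') alone gives b_13 = 0.
(b_33') alone gives b_33 = 0.
(b_32) alone gives b_32 = 1.
(b_12') alone gives b_12 = 0.
(b_42') alone gives b_42 = 0.
(b_43) alone gives b_43 = 1.
Now (b_43') is unsatisfied and unit — conflict.
Neither b_22 = 1 nor b_22 = 0 works.
Neither b_11 = 1 nor b_11 = 0 works.
No assignment satisfies every clause.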